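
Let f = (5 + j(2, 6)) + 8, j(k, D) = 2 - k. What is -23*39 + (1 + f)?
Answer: -883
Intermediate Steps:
f = 13 (f = (5 + (2 - 1*2)) + 8 = (5 + (2 - 2)) + 8 = (5 + 0) + 8 = 5 + 8 = 13)
-23*39 + (1 + f) = -23*39 + (1 + 13) = -897 + 14 = -883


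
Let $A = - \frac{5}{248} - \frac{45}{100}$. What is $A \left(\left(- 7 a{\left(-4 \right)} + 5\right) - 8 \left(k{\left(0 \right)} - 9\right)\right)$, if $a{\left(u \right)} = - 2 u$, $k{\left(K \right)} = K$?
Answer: $- \frac{12243}{1240} \approx -9.8734$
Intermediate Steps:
$A = - \frac{583}{1240}$ ($A = \left(-5\right) \frac{1}{248} - \frac{9}{20} = - \frac{5}{248} - \frac{9}{20} = - \frac{583}{1240} \approx -0.47016$)
$A \left(\left(- 7 a{\left(-4 \right)} + 5\right) - 8 \left(k{\left(0 \right)} - 9\right)\right) = - \frac{583 \left(\left(- 7 \left(\left(-2\right) \left(-4\right)\right) + 5\right) - 8 \left(0 - 9\right)\right)}{1240} = - \frac{583 \left(\left(\left(-7\right) 8 + 5\right) - -72\right)}{1240} = - \frac{583 \left(\left(-56 + 5\right) + 72\right)}{1240} = - \frac{583 \left(-51 + 72\right)}{1240} = \left(- \frac{583}{1240}\right) 21 = - \frac{12243}{1240}$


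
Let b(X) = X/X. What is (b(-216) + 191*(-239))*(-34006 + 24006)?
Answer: 456480000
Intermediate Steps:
b(X) = 1
(b(-216) + 191*(-239))*(-34006 + 24006) = (1 + 191*(-239))*(-34006 + 24006) = (1 - 45649)*(-10000) = -45648*(-10000) = 456480000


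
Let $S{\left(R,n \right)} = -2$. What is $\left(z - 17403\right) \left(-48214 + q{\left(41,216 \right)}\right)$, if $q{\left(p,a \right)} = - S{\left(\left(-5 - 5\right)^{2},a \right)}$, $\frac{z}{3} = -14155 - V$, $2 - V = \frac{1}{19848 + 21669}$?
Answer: $\frac{39948284092420}{13839} \approx 2.8866 \cdot 10^{9}$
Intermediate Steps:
$V = \frac{83033}{41517}$ ($V = 2 - \frac{1}{19848 + 21669} = 2 - \frac{1}{41517} = \frac{83033}{41517} \approx 2.0$)
$z = - \frac{587756168}{13839}$ ($z = 3 \left(-14155 - \frac{83033}{41517}\right) = 3 \left(- \frac{587756168}{41517}\right) = - \frac{587756168}{13839} \approx -42471.0$)
$q{\left(p,a \right)} = 2$ ($q{\left(p,a \right)} = \left(-1\right) \left(-2\right) = 2$)
$\left(z - 17403\right) \left(-48214 + q{\left(41,216 \right)}\right) = \left(- \frac{587756168}{13839} - 17403\right) \left(-48214 + 2\right) = \left(- \frac{828596285}{13839}\right) \left(-48212\right) = \frac{39948284092420}{13839}$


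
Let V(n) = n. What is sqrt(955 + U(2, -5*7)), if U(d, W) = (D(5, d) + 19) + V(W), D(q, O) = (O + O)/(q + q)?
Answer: sqrt(23485)/5 ≈ 30.650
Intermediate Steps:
D(q, O) = O/q (D(q, O) = (2*O)/((2*q)) = (2*O)*(1/(2*q)) = O/q)
U(d, W) = 19 + W + d/5 (U(d, W) = (d/5 + 19) + W = (19 + d/5) + W = 19 + W + d/5)
sqrt(955 + U(2, -5*7)) = sqrt(955 + (19 - 5*7 + (1/5)*2)) = sqrt(955 + (19 - 35 + 2/5)) = sqrt(955 - 78/5) = sqrt(4697/5) = sqrt(23485)/5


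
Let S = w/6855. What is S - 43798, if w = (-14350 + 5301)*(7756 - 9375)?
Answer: -285584959/6855 ≈ -41661.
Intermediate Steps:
w = 14650331 (w = -9049*(-1619) = 14650331)
S = 14650331/6855 ≈ 2137.2
S - 43798 = 14650331/6855 - 43798 = -285584959/6855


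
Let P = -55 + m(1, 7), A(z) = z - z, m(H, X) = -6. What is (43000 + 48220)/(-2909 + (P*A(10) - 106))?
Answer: -18244/603 ≈ -30.255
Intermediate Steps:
A(z) = 0
P = -61 (P = -55 - 6 = -61)
(43000 + 48220)/(-2909 + (P*A(10) - 106)) = (43000 + 48220)/(-2909 + (-61*0 - 106)) = 91220/(-2909 + (0 - 106)) = 91220/(-2909 - 106) = 91220/(-3015) = 91220*(-1/3015) = -18244/603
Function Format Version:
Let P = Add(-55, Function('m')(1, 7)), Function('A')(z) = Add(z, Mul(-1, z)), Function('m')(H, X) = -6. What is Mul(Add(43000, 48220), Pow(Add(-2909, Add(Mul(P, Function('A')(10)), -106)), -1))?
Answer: Rational(-18244, 603) ≈ -30.255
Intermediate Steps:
Function('A')(z) = 0
P = -61 (P = Add(-55, -6) = -61)
Mul(Add(43000, 48220), Pow(Add(-2909, Add(Mul(P, Function('A')(10)), -106)), -1)) = Mul(Add(43000, 48220), Pow(Add(-2909, Add(Mul(-61, 0), -106)), -1)) = Mul(91220, Pow(Add(-2909, Add(0, -106)), -1)) = Mul(91220, Pow(Add(-2909, -106), -1)) = Mul(91220, Pow(-3015, -1)) = Mul(91220, Rational(-1, 3015)) = Rational(-18244, 603)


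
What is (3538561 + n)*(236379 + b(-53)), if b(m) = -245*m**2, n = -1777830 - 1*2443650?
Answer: 308560560094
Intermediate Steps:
n = -4221480 (n = -1777830 - 2443650 = -4221480)
(3538561 + n)*(236379 + b(-53)) = (3538561 - 4221480)*(236379 - 245*(-53)**2) = -682919*(236379 - 245*2809) = -682919*(236379 - 688205) = -682919*(-451826) = 308560560094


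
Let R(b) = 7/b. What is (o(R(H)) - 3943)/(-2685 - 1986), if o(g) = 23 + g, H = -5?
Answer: 19607/23355 ≈ 0.83952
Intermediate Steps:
(o(R(H)) - 3943)/(-2685 - 1986) = ((23 + 7/(-5)) - 3943)/(-2685 - 1986) = ((23 + 7*(-⅕)) - 3943)/(-4671) = ((23 - 7/5) - 3943)*(-1/4671) = (108/5 - 3943)*(-1/4671) = -19607/5*(-1/4671) = 19607/23355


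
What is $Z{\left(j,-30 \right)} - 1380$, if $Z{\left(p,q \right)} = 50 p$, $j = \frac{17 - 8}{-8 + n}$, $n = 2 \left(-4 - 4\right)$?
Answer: $- \frac{5595}{4} \approx -1398.8$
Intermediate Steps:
$n = -16$ ($n = 2 \left(-8\right) = -16$)
$j = - \frac{3}{8}$ ($j = \frac{17 - 8}{-8 - 16} = \frac{9}{-24} = 9 \left(- \frac{1}{24}\right) = - \frac{3}{8} \approx -0.375$)
$Z{\left(j,-30 \right)} - 1380 = 50 \left(- \frac{3}{8}\right) - 1380 = - \frac{75}{4} - 1380 = - \frac{5595}{4}$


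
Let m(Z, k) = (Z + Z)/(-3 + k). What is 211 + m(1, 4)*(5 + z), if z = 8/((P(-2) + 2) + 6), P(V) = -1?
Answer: 1563/7 ≈ 223.29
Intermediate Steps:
m(Z, k) = 2*Z/(-3 + k) (m(Z, k) = (2*Z)/(-3 + k) = 2*Z/(-3 + k))
z = 8/7 (z = 8/((-1 + 2) + 6) = 8/(1 + 6) = 8/7 ≈ 1.1429)
211 + m(1, 4)*(5 + z) = 211 + (2*1/(-3 + 4))*(5 + 8/7) = 211 + (2*1/1)*(43/7) = 211 + (2*1*1)*(43/7) = 211 + 2*(43/7) = 211 + 86/7 = 1563/7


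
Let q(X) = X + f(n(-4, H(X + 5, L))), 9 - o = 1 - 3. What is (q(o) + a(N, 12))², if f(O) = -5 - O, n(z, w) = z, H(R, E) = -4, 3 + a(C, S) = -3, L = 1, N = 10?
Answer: 16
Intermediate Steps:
a(C, S) = -6 (a(C, S) = -3 - 3 = -6)
o = 11 (o = 9 - (1 - 3) = 9 - 1*(-2) = 9 + 2 = 11)
q(X) = -1 + X (q(X) = X + (-5 - 1*(-4)) = X + (-5 + 4) = X - 1 = -1 + X)
(q(o) + a(N, 12))² = ((-1 + 11) - 6)² = (10 - 6)² = 4² = 16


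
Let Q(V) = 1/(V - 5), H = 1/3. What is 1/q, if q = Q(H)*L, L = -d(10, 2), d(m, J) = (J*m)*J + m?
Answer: 7/75 ≈ 0.093333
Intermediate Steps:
H = ⅓ ≈ 0.33333
d(m, J) = m + m*J² (d(m, J) = m*J² + m = m + m*J²)
Q(V) = 1/(-5 + V)
L = -50 (L = -10*(1 + 2²) = -10*(1 + 4) = -10*5 = -1*50 = -50)
q = 75/7 (q = -50/(-5 + ⅓) = -50/(-14/3) = -3/14*(-50) = 75/7 ≈ 10.714)
1/q = 1/(75/7) = 7/75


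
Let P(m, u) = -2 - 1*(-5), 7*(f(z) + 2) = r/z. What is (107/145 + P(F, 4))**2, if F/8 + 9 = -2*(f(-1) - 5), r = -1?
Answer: 293764/21025 ≈ 13.972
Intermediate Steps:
f(z) = -2 - 1/(7*z) (f(z) = -2 + (-1/z)/7 = -2 - 1/(7*z))
F = 264/7 (F = -72 + 8*(-2*((-2 - 1/7/(-1)) - 5)) = -72 + 8*(-2*((-2 - 1/7*(-1)) - 5)) = -72 + 8*(-2*((-2 + 1/7) - 5)) = -72 + 8*(-2*(-13/7 - 5)) = -72 + 8*(-2*(-48/7)) = -72 + 8*(96/7) = -72 + 768/7 = 264/7 ≈ 37.714)
P(m, u) = 3 (P(m, u) = -2 + 5 = 3)
(107/145 + P(F, 4))**2 = (107/145 + 3)**2 = (542/145)**2 = 293764/21025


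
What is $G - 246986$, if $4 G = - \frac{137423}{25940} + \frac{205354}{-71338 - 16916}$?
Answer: $- \frac{1130863154300821}{4578617520} \approx -2.4699 \cdot 10^{5}$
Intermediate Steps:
$G = - \frac{8727506101}{4578617520}$ ($G = \frac{- \frac{137423}{25940} + \frac{205354}{-71338 - 16916}}{4} = \frac{\left(-137423\right) \frac{1}{25940} + \frac{205354}{-71338 - 16916}}{4} = \frac{- \frac{137423}{25940} + \frac{205354}{-88254}}{4} = \frac{- \frac{137423}{25940} + 205354 \left(- \frac{1}{88254}\right)}{4} = \frac{- \frac{137423}{25940} - \frac{102677}{44127}}{4} = \frac{1}{4} \left(- \frac{8727506101}{1144654380}\right) = - \frac{8727506101}{4578617520} \approx -1.9061$)
$G - 246986 = - \frac{8727506101}{4578617520} - 246986 = - \frac{1130863154300821}{4578617520}$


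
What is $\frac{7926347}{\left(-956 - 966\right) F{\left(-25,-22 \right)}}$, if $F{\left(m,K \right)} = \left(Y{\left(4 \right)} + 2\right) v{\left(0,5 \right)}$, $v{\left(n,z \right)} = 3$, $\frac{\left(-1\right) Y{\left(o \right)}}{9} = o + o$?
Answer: $\frac{7926347}{403620} \approx 19.638$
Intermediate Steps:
$Y{\left(o \right)} = - 18 o$ ($Y{\left(o \right)} = - 9 \left(o + o\right) = - 9 \cdot 2 o = - 18 o$)
$F{\left(m,K \right)} = -210$ ($F{\left(m,K \right)} = \left(\left(-18\right) 4 + 2\right) 3 = \left(-72 + 2\right) 3 = \left(-70\right) 3 = -210$)
$\frac{7926347}{\left(-956 - 966\right) F{\left(-25,-22 \right)}} = \frac{7926347}{\left(-956 - 966\right) \left(-210\right)} = \frac{7926347}{\left(-1922\right) \left(-210\right)} = \frac{7926347}{403620}$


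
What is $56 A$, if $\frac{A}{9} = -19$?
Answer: $-9576$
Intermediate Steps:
$A = -171$ ($A = 9 \left(-19\right) = -171$)
$56 A = 56 \left(-171\right) = -9576$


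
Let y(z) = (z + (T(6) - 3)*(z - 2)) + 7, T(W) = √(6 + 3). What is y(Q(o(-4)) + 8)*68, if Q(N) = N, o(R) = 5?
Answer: 1360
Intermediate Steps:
T(W) = 3 (T(W) = √9 = 3)
y(z) = 7 + z (y(z) = (z + (3 - 3)*(z - 2)) + 7 = (z + 0*(-2 + z)) + 7 = (z + 0) + 7 = z + 7 = 7 + z)
y(Q(o(-4)) + 8)*68 = (7 + (5 + 8))*68 = (7 + 13)*68 = 20*68 = 1360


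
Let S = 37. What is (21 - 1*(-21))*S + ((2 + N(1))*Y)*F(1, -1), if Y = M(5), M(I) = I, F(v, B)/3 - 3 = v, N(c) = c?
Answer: 1734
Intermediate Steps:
F(v, B) = 9 + 3*v
Y = 5
(21 - 1*(-21))*S + ((2 + N(1))*Y)*F(1, -1) = (21 - 1*(-21))*37 + ((2 + 1)*5)*(9 + 3*1) = (21 + 21)*37 + (3*5)*(9 + 3) = 42*37 + 15*12 = 1554 + 180 = 1734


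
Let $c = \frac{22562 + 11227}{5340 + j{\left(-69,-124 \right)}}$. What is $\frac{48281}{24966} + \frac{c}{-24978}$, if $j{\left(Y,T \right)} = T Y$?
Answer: $\frac{310318810051}{160473259152} \approx 1.9338$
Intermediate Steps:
$c = \frac{11263}{4632}$ ($c = \frac{22562 + 11227}{5340 - -8556} = \frac{33789}{5340 + 8556} = \frac{33789}{13896} = 33789 \cdot \frac{1}{13896} = \frac{11263}{4632} \approx 2.4316$)
$\frac{48281}{24966} + \frac{c}{-24978} = \frac{48281}{24966} + \frac{11263}{4632 \left(-24978\right)} = 48281 \cdot \frac{1}{24966} + \frac{11263}{4632} \left(- \frac{1}{24978}\right) = \frac{48281}{24966} - \frac{11263}{115698096} = \frac{310318810051}{160473259152}$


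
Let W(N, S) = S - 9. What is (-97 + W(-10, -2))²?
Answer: 11664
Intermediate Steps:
W(N, S) = -9 + S
(-97 + W(-10, -2))² = (-97 + (-9 - 2))² = (-97 - 11)² = (-108)² = 11664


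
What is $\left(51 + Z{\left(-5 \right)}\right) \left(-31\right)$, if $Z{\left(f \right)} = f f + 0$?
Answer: $-2356$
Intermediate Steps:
$Z{\left(f \right)} = f^{2}$ ($Z{\left(f \right)} = f^{2} + 0 = f^{2}$)
$\left(51 + Z{\left(-5 \right)}\right) \left(-31\right) = \left(51 + \left(-5\right)^{2}\right) \left(-31\right) = \left(51 + 25\right) \left(-31\right) = 76 \left(-31\right) = -2356$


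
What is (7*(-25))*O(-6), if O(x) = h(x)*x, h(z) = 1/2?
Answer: 525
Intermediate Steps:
h(z) = ½ (h(z) = 1*(½) = ½)
O(x) = x/2
(7*(-25))*O(-6) = (7*(-25))*((½)*(-6)) = -175*(-3) = 525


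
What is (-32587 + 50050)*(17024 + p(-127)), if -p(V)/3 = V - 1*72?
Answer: 307715523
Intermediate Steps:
p(V) = 216 - 3*V (p(V) = -3*(V - 1*72) = -3*(V - 72) = -3*(-72 + V) = 216 - 3*V)
(-32587 + 50050)*(17024 + p(-127)) = (-32587 + 50050)*(17024 + (216 - 3*(-127))) = 17463*(17024 + (216 + 381)) = 17463*(17024 + 597) = 17463*17621 = 307715523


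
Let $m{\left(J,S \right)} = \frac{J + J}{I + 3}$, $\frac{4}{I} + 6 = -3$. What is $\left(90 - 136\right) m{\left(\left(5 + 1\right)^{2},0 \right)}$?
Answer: $-1296$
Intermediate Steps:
$I = - \frac{4}{9}$ ($I = \frac{4}{-6 - 3} = \frac{4}{-9} = 4 \left(- \frac{1}{9}\right) = - \frac{4}{9} \approx -0.44444$)
$m{\left(J,S \right)} = \frac{18 J}{23}$ ($m{\left(J,S \right)} = \frac{J + J}{- \frac{4}{9} + 3} = \frac{2 J}{\frac{23}{9}} = 2 J \frac{9}{23} = \frac{18 J}{23}$)
$\left(90 - 136\right) m{\left(\left(5 + 1\right)^{2},0 \right)} = \left(90 - 136\right) \frac{18 \left(5 + 1\right)^{2}}{23} = - 46 \frac{18 \cdot 6^{2}}{23} = - 46 \cdot \frac{18}{23} \cdot 36 = \left(-46\right) \frac{648}{23} = -1296$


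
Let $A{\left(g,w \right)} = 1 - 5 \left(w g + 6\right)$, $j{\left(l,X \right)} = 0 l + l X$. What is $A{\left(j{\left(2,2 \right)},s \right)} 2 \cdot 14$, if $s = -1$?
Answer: $-252$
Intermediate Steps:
$j{\left(l,X \right)} = X l$ ($j{\left(l,X \right)} = 0 + X l = X l$)
$A{\left(g,w \right)} = -29 - 5 g w$ ($A{\left(g,w \right)} = 1 - 5 \left(g w + 6\right) = 1 - 5 \left(6 + g w\right) = 1 - \left(30 + 5 g w\right) = -29 - 5 g w$)
$A{\left(j{\left(2,2 \right)},s \right)} 2 \cdot 14 = \left(-29 - 5 \cdot 2 \cdot 2 \left(-1\right)\right) 2 \cdot 14 = \left(-29 - 20 \left(-1\right)\right) 2 \cdot 14 = \left(-29 + 20\right) 2 \cdot 14 = \left(-9\right) 2 \cdot 14 = \left(-18\right) 14 = -252$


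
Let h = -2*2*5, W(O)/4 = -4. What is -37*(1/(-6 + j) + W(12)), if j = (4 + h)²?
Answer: 147963/250 ≈ 591.85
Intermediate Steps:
W(O) = -16 (W(O) = 4*(-4) = -16)
h = -20 (h = -4*5 = -20)
j = 256 (j = (4 - 20)² = (-16)² = 256)
-37*(1/(-6 + j) + W(12)) = -37*(1/(-6 + 256) - 16) = -37*(1/250 - 16) = -37*(-3999/250) = 147963/250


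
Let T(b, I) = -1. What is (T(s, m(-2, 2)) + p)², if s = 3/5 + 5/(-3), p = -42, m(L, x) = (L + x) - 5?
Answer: 1849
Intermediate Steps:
m(L, x) = -5 + L + x
s = -16/15 (s = 3*(⅕) + 5*(-⅓) = ⅗ - 5/3 = -16/15 ≈ -1.0667)
(T(s, m(-2, 2)) + p)² = (-1 - 42)² = (-43)² = 1849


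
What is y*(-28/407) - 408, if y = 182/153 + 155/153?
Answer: -25416004/62271 ≈ -408.15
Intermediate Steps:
y = 337/153 (y = 182*(1/153) + 155*(1/153) = 182/153 + 155/153 = 337/153 ≈ 2.2026)
y*(-28/407) - 408 = 337*(-28/407)/153 - 408 = 337*(-28*1/407)/153 - 408 = (337/153)*(-28/407) - 408 = -9436/62271 - 408 = -25416004/62271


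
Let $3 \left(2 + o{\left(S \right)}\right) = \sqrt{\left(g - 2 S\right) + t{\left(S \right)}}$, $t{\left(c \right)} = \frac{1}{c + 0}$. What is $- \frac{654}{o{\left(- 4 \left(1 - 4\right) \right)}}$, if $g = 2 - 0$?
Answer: $\frac{141264}{695} + \frac{3924 i \sqrt{789}}{695} \approx 203.26 + 158.59 i$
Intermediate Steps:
$g = 2$ ($g = 2 + 0 = 2$)
$t{\left(c \right)} = \frac{1}{c}$
$o{\left(S \right)} = -2 + \frac{\sqrt{2 + \frac{1}{S} - 2 S}}{3}$ ($o{\left(S \right)} = -2 + \frac{\sqrt{\left(2 - 2 S\right) + \frac{1}{S}}}{3} = -2 + \frac{\sqrt{2 + \frac{1}{S} - 2 S}}{3}$)
$- \frac{654}{o{\left(- 4 \left(1 - 4\right) \right)}} = - \frac{654}{-2 + \frac{\sqrt{2 + \frac{1}{\left(-4\right) \left(1 - 4\right)} - 2 \left(- 4 \left(1 - 4\right)\right)}}{3}} = - \frac{654}{-2 + \frac{\sqrt{2 + \frac{1}{\left(-4\right) \left(-3\right)} - 2 \left(\left(-4\right) \left(-3\right)\right)}}{3}} = - \frac{654}{-2 + \frac{\sqrt{2 + \frac{1}{12} - 24}}{3}} = - \frac{654}{-2 + \frac{\sqrt{- \frac{263}{12}}}{3}} = - \frac{654}{-2 + \frac{\frac{1}{6} i \sqrt{789}}{3}} = - \frac{654}{-2 + \frac{i \sqrt{789}}{18}}$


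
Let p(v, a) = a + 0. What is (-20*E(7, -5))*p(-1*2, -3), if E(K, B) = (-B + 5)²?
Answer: 6000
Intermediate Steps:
E(K, B) = (5 - B)²
p(v, a) = a
(-20*E(7, -5))*p(-1*2, -3) = -20*(-5 - 5)²*(-3) = -20*(-10)²*(-3) = -20*100*(-3) = -2000*(-3) = 6000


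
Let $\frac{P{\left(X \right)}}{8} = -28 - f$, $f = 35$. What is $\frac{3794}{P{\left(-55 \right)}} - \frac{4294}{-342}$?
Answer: $\frac{181}{36} \approx 5.0278$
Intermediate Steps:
$P{\left(X \right)} = -504$ ($P{\left(X \right)} = 8 \left(-28 - 35\right) = 8 \left(-63\right) = -504$)
$\frac{3794}{P{\left(-55 \right)}} - \frac{4294}{-342} = \frac{3794}{-504} - \frac{4294}{-342} = 3794 \left(- \frac{1}{504}\right) - - \frac{113}{9} = - \frac{271}{36} + \frac{113}{9} = \frac{181}{36}$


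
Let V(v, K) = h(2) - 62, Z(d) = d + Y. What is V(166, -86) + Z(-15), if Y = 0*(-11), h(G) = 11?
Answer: -66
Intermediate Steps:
Y = 0
Z(d) = d (Z(d) = d + 0 = d)
V(v, K) = -51 (V(v, K) = 11 - 62 = -51)
V(166, -86) + Z(-15) = -51 - 15 = -66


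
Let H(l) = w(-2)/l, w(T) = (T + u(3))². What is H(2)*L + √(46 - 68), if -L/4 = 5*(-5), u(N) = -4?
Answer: 1800 + I*√22 ≈ 1800.0 + 4.6904*I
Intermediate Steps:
w(T) = (-4 + T)² (w(T) = (T - 4)² = (-4 + T)²)
L = 100 (L = -20*(-5) = -4*(-25) = 100)
H(l) = 36/l (H(l) = (-4 - 2)²/l = (-6)²/l = 36/l)
H(2)*L + √(46 - 68) = (36/2)*100 + √(46 - 68) = (36*(½))*100 + √(-22) = 18*100 + I*√22 = 1800 + I*√22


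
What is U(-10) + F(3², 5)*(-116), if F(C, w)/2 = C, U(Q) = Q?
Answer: -2098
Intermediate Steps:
F(C, w) = 2*C
U(-10) + F(3², 5)*(-116) = -10 + (2*3²)*(-116) = -10 + (2*9)*(-116) = -10 + 18*(-116) = -10 - 2088 = -2098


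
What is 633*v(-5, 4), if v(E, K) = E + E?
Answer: -6330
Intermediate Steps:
v(E, K) = 2*E
633*v(-5, 4) = 633*(2*(-5)) = 633*(-10) = -6330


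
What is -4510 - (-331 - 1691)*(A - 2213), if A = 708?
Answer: -3047620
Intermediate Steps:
-4510 - (-331 - 1691)*(A - 2213) = -4510 - (-331 - 1691)*(708 - 2213) = -4510 - (-2022)*(-1505) = -4510 - 1*3043110 = -4510 - 3043110 = -3047620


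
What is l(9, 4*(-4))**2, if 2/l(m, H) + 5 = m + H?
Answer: 1/36 ≈ 0.027778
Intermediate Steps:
l(m, H) = 2/(-5 + H + m) (l(m, H) = 2/(-5 + (m + H)) = 2/(-5 + (H + m)) = 2/(-5 + H + m))
l(9, 4*(-4))**2 = (2/(-5 + 4*(-4) + 9))**2 = (2/(-5 - 16 + 9))**2 = (2/(-12))**2 = (2*(-1/12))**2 = (-1/6)**2 = 1/36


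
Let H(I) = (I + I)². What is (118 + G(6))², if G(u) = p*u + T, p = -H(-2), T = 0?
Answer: 484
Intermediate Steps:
H(I) = 4*I² (H(I) = (2*I)² = 4*I²)
p = -16 (p = -4*(-2)² = -4*4 = -1*16 = -16)
G(u) = -16*u (G(u) = -16*u + 0 = -16*u)
(118 + G(6))² = (118 - 16*6)² = (118 - 96)² = 22² = 484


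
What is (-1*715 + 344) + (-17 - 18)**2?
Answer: 854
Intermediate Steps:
(-1*715 + 344) + (-17 - 18)**2 = (-715 + 344) + (-35)**2 = -371 + 1225 = 854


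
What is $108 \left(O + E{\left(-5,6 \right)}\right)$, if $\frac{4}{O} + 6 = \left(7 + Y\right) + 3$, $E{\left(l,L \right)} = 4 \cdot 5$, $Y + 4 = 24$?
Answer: $2178$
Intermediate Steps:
$Y = 20$ ($Y = -4 + 24 = 20$)
$E{\left(l,L \right)} = 20$
$O = \frac{1}{6}$ ($O = \frac{4}{-6 + \left(\left(7 + 20\right) + 3\right)} = \frac{4}{-6 + \left(27 + 3\right)} = \frac{4}{-6 + 30} = \frac{4}{24} = 4 \cdot \frac{1}{24} = \frac{1}{6} \approx 0.16667$)
$108 \left(O + E{\left(-5,6 \right)}\right) = 108 \left(\frac{1}{6} + 20\right) = 108 \cdot \frac{121}{6} = 2178$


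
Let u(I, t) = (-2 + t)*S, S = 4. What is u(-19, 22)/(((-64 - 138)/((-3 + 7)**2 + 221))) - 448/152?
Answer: -185776/1919 ≈ -96.809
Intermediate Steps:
u(I, t) = -8 + 4*t (u(I, t) = (-2 + t)*4 = -8 + 4*t)
u(-19, 22)/(((-64 - 138)/((-3 + 7)**2 + 221))) - 448/152 = (-8 + 4*22)/(((-64 - 138)/((-3 + 7)**2 + 221))) - 448/152 = (-8 + 88)/((-202/(4**2 + 221))) - 448*1/152 = 80/((-202/(16 + 221))) - 56/19 = 80/((-202/237)) - 56/19 = 80/((-202*1/237)) - 56/19 = 80/(-202/237) - 56/19 = 80*(-237/202) - 56/19 = -9480/101 - 56/19 = -185776/1919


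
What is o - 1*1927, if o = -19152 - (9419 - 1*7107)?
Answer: -23391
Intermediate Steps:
o = -21464 (o = -19152 - (9419 - 7107) = -19152 - 1*2312 = -19152 - 2312 = -21464)
o - 1*1927 = -21464 - 1*1927 = -21464 - 1927 = -23391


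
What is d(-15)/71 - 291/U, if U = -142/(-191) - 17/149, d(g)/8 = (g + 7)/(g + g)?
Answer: -8819297833/19075215 ≈ -462.34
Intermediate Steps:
d(g) = 4*(7 + g)/g (d(g) = 8*((g + 7)/(g + g)) = 8*((7 + g)/((2*g))) = 8*((7 + g)*(1/(2*g))) = 8*((7 + g)/(2*g)) = 4*(7 + g)/g)
U = 17911/28459 (U = -142*(-1/191) - 17*1/149 = 142/191 - 17/149 = 17911/28459 ≈ 0.62936)
d(-15)/71 - 291/U = (4 + 28/(-15))/71 - 291/17911/28459 = (4 + 28*(-1/15))*(1/71) - 291*28459/17911 = (4 - 28/15)*(1/71) - 8281569/17911 = (32/15)*(1/71) - 8281569/17911 = 32/1065 - 8281569/17911 = -8819297833/19075215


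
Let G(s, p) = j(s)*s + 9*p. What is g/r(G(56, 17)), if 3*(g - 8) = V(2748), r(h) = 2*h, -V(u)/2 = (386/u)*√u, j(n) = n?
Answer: 4/3289 - 193*√687/6778629 ≈ 0.00046991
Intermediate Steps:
G(s, p) = s² + 9*p (G(s, p) = s*s + 9*p = s² + 9*p)
V(u) = -772/√u (V(u) = -2*386/u*√u = -772/√u)
g = 8 - 386*√687/2061 (g = 8 + (-386*√687/687)/3 = 8 - 386*√687/2061 ≈ 3.0911)
g/r(G(56, 17)) = (8 - 386*√687/2061)/((2*(56² + 9*17))) = (8 - 386*√687/2061)/((2*(3136 + 153))) = (8 - 386*√687/2061)/((2*3289)) = (8 - 386*√687/2061)/6578 = (8 - 386*√687/2061)*(1/6578) = 4/3289 - 193*√687/6778629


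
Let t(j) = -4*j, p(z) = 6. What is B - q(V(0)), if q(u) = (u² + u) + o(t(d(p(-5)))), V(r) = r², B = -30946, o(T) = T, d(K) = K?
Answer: -30922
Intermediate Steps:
q(u) = -24 + u + u² (q(u) = (u² + u) - 4*6 = (u + u²) - 24 = -24 + u + u²)
B - q(V(0)) = -30946 - (-24 + 0² + (0²)²) = -30946 - (-24 + 0 + 0²) = -30946 - (-24 + 0 + 0) = -30946 - 1*(-24) = -30946 + 24 = -30922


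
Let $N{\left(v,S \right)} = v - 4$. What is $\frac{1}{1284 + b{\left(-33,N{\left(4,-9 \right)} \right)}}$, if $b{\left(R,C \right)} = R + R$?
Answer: $\frac{1}{1218} \approx 0.00082102$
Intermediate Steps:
$N{\left(v,S \right)} = -4 + v$ ($N{\left(v,S \right)} = v - 4 = -4 + v$)
$b{\left(R,C \right)} = 2 R$
$\frac{1}{1284 + b{\left(-33,N{\left(4,-9 \right)} \right)}} = \frac{1}{1284 + 2 \left(-33\right)} = \frac{1}{1284 - 66} = \frac{1}{1218}$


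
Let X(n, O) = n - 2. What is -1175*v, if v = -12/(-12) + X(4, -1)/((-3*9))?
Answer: -29375/27 ≈ -1088.0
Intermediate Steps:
X(n, O) = -2 + n
v = 25/27 (v = -12/(-12) + (-2 + 4)/((-3*9)) = -12*(-1/12) + 2/(-27) = 1 + 2*(-1/27) = 1 - 2/27 = 25/27 ≈ 0.92593)
-1175*v = -1175*25/27 = -29375/27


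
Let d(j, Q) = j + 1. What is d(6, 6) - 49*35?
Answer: -1708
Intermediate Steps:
d(j, Q) = 1 + j
d(6, 6) - 49*35 = (1 + 6) - 49*35 = 7 - 1715 = -1708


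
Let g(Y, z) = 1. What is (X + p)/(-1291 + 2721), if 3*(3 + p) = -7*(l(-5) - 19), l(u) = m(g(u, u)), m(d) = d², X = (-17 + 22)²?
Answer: 32/715 ≈ 0.044755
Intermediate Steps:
X = 25 (X = 5² = 25)
l(u) = 1 (l(u) = 1² = 1)
p = 39 (p = -3 + (-7*(1 - 19))/3 = -3 + (-7*(-18))/3 = -3 + (⅓)*126 = -3 + 42 = 39)
(X + p)/(-1291 + 2721) = (25 + 39)/(-1291 + 2721) = 64/1430 = 64*(1/1430) = 32/715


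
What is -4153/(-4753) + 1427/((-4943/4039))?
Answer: -27374114430/23494079 ≈ -1165.1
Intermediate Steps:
-4153/(-4753) + 1427/((-4943/4039)) = -4153*(-1/4753) + 1427/((-4943*1/4039)) = 4153/4753 + 1427/(-4943/4039) = 4153/4753 + 1427*(-4039/4943) = 4153/4753 - 5763653/4943 = -27374114430/23494079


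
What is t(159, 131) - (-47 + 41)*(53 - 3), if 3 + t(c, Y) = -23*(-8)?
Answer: 481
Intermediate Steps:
t(c, Y) = 181 (t(c, Y) = -3 - 23*(-8) = -3 + 184 = 181)
t(159, 131) - (-47 + 41)*(53 - 3) = 181 - (-47 + 41)*(53 - 3) = 181 - (-6)*50 = 181 - 1*(-300) = 181 + 300 = 481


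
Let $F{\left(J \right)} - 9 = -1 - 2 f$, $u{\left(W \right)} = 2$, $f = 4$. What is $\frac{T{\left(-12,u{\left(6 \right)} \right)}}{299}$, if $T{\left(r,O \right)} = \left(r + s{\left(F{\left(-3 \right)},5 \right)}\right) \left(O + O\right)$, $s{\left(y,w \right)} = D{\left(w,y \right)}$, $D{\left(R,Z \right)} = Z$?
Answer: $- \frac{48}{299} \approx -0.16054$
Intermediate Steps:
$F{\left(J \right)} = 0$ ($F{\left(J \right)} = 9 - 9 = 0$)
$s{\left(y,w \right)} = y$
$T{\left(r,O \right)} = 2 O r$ ($T{\left(r,O \right)} = \left(r + 0\right) \left(O + O\right) = r 2 O = 2 O r$)
$\frac{T{\left(-12,u{\left(6 \right)} \right)}}{299} = \frac{2 \cdot 2 \left(-12\right)}{299} = \left(-48\right) \frac{1}{299} = - \frac{48}{299}$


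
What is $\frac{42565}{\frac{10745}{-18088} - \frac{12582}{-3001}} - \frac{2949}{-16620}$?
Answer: $\frac{1828636659460399}{154595655620} \approx 11829.0$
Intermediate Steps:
$\frac{42565}{\frac{10745}{-18088} - \frac{12582}{-3001}} - \frac{2949}{-16620} = \frac{42565}{10745 \left(- \frac{1}{18088}\right) - - \frac{12582}{3001}} - - \frac{983}{5540} = \frac{42565}{- \frac{1535}{2584} + \frac{12582}{3001}} + \frac{983}{5540} = \frac{42565}{\frac{27905353}{7754584}} + \frac{983}{5540} = 42565 \cdot \frac{7754584}{27905353} + \frac{983}{5540} = \frac{330073867960}{27905353} + \frac{983}{5540} = \frac{1828636659460399}{154595655620}$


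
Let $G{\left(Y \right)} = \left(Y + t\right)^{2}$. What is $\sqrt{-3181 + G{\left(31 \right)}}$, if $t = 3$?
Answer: $45 i \approx 45.0 i$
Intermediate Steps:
$G{\left(Y \right)} = \left(3 + Y\right)^{2}$ ($G{\left(Y \right)} = \left(Y + 3\right)^{2} = \left(3 + Y\right)^{2}$)
$\sqrt{-3181 + G{\left(31 \right)}} = \sqrt{-3181 + \left(3 + 31\right)^{2}} = \sqrt{-3181 + 34^{2}} = \sqrt{-3181 + 1156} = \sqrt{-2025} = 45 i$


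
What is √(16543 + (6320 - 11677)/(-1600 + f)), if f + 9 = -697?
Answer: √87982005590/2306 ≈ 128.63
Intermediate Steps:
f = -706 (f = -9 - 697 = -706)
√(16543 + (6320 - 11677)/(-1600 + f)) = √(16543 + (6320 - 11677)/(-1600 - 706)) = √(16543 - 5357/(-2306)) = √(16543 - 5357*(-1/2306)) = √(16543 + 5357/2306) = √(38153515/2306) = √87982005590/2306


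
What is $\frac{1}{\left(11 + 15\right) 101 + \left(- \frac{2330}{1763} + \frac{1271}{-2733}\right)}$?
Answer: $\frac{4818279}{12644191991} \approx 0.00038107$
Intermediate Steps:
$\frac{1}{\left(11 + 15\right) 101 + \left(- \frac{2330}{1763} + \frac{1271}{-2733}\right)} = \frac{1}{26 \cdot 101 + \left(\left(-2330\right) \frac{1}{1763} + 1271 \left(- \frac{1}{2733}\right)\right)} = \frac{1}{2626 - \frac{8608663}{4818279}} = \frac{1}{\frac{12644191991}{4818279}} = \frac{4818279}{12644191991}$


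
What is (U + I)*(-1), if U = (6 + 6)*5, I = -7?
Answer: -53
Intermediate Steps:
U = 60 (U = 12*5 = 60)
(U + I)*(-1) = (60 - 7)*(-1) = 53*(-1) = -53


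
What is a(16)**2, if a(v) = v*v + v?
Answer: 73984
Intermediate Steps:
a(v) = v + v**2 (a(v) = v**2 + v = v + v**2)
a(16)**2 = (16*(1 + 16))**2 = (16*17)**2 = 272**2 = 73984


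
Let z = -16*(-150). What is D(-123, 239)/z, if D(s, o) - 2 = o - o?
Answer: 1/1200 ≈ 0.00083333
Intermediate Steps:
D(s, o) = 2 (D(s, o) = 2 + (o - o) = 2 + 0 = 2)
z = 2400
D(-123, 239)/z = 2/2400 = 2*(1/2400) = 1/1200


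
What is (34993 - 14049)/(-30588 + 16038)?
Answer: -10472/7275 ≈ -1.4394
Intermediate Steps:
(34993 - 14049)/(-30588 + 16038) = 20944/(-14550) = 20944*(-1/14550) = -10472/7275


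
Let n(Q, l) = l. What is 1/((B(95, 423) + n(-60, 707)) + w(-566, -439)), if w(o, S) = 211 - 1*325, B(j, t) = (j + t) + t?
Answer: 1/1534 ≈ 0.00065189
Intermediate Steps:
B(j, t) = j + 2*t
w(o, S) = -114 (w(o, S) = 211 - 325 = -114)
1/((B(95, 423) + n(-60, 707)) + w(-566, -439)) = 1/(((95 + 2*423) + 707) - 114) = 1/(((95 + 846) + 707) - 114) = 1/((941 + 707) - 114) = 1/(1648 - 114) = 1/1534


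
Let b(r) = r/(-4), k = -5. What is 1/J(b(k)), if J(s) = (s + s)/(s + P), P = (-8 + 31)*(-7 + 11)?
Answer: 373/10 ≈ 37.300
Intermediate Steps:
b(r) = -r/4 (b(r) = r*(-¼) = -r/4)
P = 92 (P = 23*4 = 92)
J(s) = 2*s/(92 + s) (J(s) = (s + s)/(s + 92) = (2*s)/(92 + s) = 2*s/(92 + s))
1/J(b(k)) = 1/(2*(-¼*(-5))/(92 - ¼*(-5))) = 1/(2*(5/4)/(92 + 5/4)) = 1/(2*(5/4)/(373/4)) = 1/(2*(5/4)*(4/373)) = 1/(10/373) = 373/10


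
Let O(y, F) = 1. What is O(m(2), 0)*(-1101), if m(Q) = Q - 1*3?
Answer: -1101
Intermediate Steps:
m(Q) = -3 + Q (m(Q) = Q - 3 = -3 + Q)
O(m(2), 0)*(-1101) = 1*(-1101) = -1101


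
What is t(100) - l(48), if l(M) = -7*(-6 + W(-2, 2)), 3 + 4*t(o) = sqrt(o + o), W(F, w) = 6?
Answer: -3/4 + 5*sqrt(2)/2 ≈ 2.7855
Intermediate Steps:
t(o) = -3/4 + sqrt(2)*sqrt(o)/4 (t(o) = -3/4 + sqrt(o + o)/4 = -3/4 + sqrt(2*o)/4 = -3/4 + (sqrt(2)*sqrt(o))/4 = -3/4 + sqrt(2)*sqrt(o)/4)
l(M) = 0 (l(M) = -7*(-6 + 6) = -7*0 = 0)
t(100) - l(48) = (-3/4 + sqrt(2)*sqrt(100)/4) - 1*0 = (-3/4 + (1/4)*sqrt(2)*10) + 0 = (-3/4 + 5*sqrt(2)/2) + 0 = -3/4 + 5*sqrt(2)/2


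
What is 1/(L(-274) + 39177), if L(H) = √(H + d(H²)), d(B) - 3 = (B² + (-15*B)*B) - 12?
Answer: 13059/26814839492 - I*√78909681147/80444518476 ≈ 4.8701e-7 - 3.492e-6*I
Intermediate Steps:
d(B) = -9 - 14*B² (d(B) = 3 + ((B² + (-15*B)*B) - 12) = 3 + ((B² - 15*B²) - 12) = 3 + (-14*B² - 12) = 3 + (-12 - 14*B²) = -9 - 14*B²)
L(H) = √(-9 + H - 14*H⁴) (L(H) = √(H + (-9 - 14*H⁴)) = √(-9 + H - 14*H⁴))
1/(L(-274) + 39177) = 1/(√(-9 - 274 - 14*(-274)⁴) + 39177) = 1/(√(-9 - 274 - 14*5636405776) + 39177) = 1/(√(-9 - 274 - 78909680864) + 39177) = 1/(√(-78909681147) + 39177) = 1/(I*√78909681147 + 39177) = 1/(39177 + I*√78909681147)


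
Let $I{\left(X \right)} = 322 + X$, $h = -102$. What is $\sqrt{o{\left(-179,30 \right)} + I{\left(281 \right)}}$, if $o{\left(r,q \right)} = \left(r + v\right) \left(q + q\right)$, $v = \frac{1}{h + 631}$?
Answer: $\frac{7 i \sqrt{109437}}{23} \approx 100.68 i$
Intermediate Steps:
$v = \frac{1}{529}$ ($v = \frac{1}{-102 + 631} = \frac{1}{529} \approx 0.0018904$)
$o{\left(r,q \right)} = 2 q \left(\frac{1}{529} + r\right)$ ($o{\left(r,q \right)} = \left(r + \frac{1}{529}\right) \left(q + q\right) = \left(\frac{1}{529} + r\right) 2 q = 2 q \left(\frac{1}{529} + r\right)$)
$\sqrt{o{\left(-179,30 \right)} + I{\left(281 \right)}} = \sqrt{\frac{2}{529} \cdot 30 \left(1 + 529 \left(-179\right)\right) + \left(322 + 281\right)} = \sqrt{\frac{2}{529} \cdot 30 \left(1 - 94691\right) + 603} = \sqrt{\frac{2}{529} \cdot 30 \left(-94690\right) + 603} = \sqrt{- \frac{5681400}{529} + 603} = \sqrt{- \frac{5362413}{529}} = \frac{7 i \sqrt{109437}}{23}$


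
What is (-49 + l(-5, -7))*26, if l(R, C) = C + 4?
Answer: -1352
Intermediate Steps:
l(R, C) = 4 + C
(-49 + l(-5, -7))*26 = (-49 + (4 - 7))*26 = (-49 - 3)*26 = -52*26 = -1352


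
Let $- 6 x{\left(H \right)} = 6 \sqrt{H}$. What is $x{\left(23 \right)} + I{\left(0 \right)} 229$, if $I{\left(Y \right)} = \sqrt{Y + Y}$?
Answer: $- \sqrt{23} \approx -4.7958$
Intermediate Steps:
$x{\left(H \right)} = - \sqrt{H}$ ($x{\left(H \right)} = - \frac{6 \sqrt{H}}{6} = - \sqrt{H}$)
$I{\left(Y \right)} = \sqrt{2} \sqrt{Y}$ ($I{\left(Y \right)} = \sqrt{2 Y} = \sqrt{2} \sqrt{Y}$)
$x{\left(23 \right)} + I{\left(0 \right)} 229 = - \sqrt{23} + \sqrt{2} \sqrt{0} \cdot 229 = - \sqrt{23} + \sqrt{2} \cdot 0 \cdot 229 = - \sqrt{23} + 0 \cdot 229 = - \sqrt{23} + 0 = - \sqrt{23}$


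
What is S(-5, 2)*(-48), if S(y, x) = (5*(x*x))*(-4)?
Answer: 3840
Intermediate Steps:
S(y, x) = -20*x² (S(y, x) = (5*x²)*(-4) = -20*x²)
S(-5, 2)*(-48) = -20*2²*(-48) = -20*4*(-48) = -80*(-48) = 3840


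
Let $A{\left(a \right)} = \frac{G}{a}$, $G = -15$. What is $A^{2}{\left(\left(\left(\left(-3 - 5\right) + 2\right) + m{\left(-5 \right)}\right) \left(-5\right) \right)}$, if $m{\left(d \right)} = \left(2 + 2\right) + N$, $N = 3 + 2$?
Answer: $1$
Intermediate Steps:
$N = 5$
$m{\left(d \right)} = 9$ ($m{\left(d \right)} = \left(2 + 2\right) + 5 = 4 + 5 = 9$)
$A{\left(a \right)} = - \frac{15}{a}$
$A^{2}{\left(\left(\left(\left(-3 - 5\right) + 2\right) + m{\left(-5 \right)}\right) \left(-5\right) \right)} = \left(- \frac{15}{\left(\left(\left(-3 - 5\right) + 2\right) + 9\right) \left(-5\right)}\right)^{2} = \left(- \frac{15}{\left(\left(-8 + 2\right) + 9\right) \left(-5\right)}\right)^{2} = \left(- \frac{15}{\left(-6 + 9\right) \left(-5\right)}\right)^{2} = \left(- \frac{15}{3 \left(-5\right)}\right)^{2} = \left(- \frac{15}{-15}\right)^{2} = \left(\left(-15\right) \left(- \frac{1}{15}\right)\right)^{2} = 1^{2} = 1$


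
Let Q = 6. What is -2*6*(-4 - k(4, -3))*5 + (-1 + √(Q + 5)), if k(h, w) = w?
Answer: 59 + √11 ≈ 62.317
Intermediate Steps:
-2*6*(-4 - k(4, -3))*5 + (-1 + √(Q + 5)) = -2*6*(-4 - 1*(-3))*5 + (-1 + √(6 + 5)) = -2*6*(-4 + 3)*5 + (-1 + √11) = -2*6*(-1)*5 + (-1 + √11) = -(-12)*5 + (-1 + √11) = -2*(-30) + (-1 + √11) = 60 + (-1 + √11) = 59 + √11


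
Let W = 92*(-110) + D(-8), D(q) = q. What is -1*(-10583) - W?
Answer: 20711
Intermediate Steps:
W = -10128 (W = 92*(-110) - 8 = -10120 - 8 = -10128)
-1*(-10583) - W = -1*(-10583) - 1*(-10128) = 10583 + 10128 = 20711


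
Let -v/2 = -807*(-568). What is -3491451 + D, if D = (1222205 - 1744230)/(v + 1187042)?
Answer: -188740962563/54058 ≈ -3.4915e+6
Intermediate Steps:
v = -916752 (v = -(-1614)*(-568) = -2*458376 = -916752)
D = -104405/54058 (D = (1222205 - 1744230)/(-916752 + 1187042) = -522025/270290 = -522025*1/270290 = -104405/54058 ≈ -1.9314)
-3491451 + D = -3491451 - 104405/54058 = -188740962563/54058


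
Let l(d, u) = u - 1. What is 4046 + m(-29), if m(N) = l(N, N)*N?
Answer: 4916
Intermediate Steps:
l(d, u) = -1 + u
m(N) = N*(-1 + N) (m(N) = (-1 + N)*N = N*(-1 + N))
4046 + m(-29) = 4046 - 29*(-1 - 29) = 4046 - 29*(-30) = 4046 + 870 = 4916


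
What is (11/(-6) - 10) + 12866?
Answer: 77125/6 ≈ 12854.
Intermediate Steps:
(11/(-6) - 10) + 12866 = (11*(-1/6) - 10) + 12866 = (-11/6 - 10) + 12866 = -71/6 + 12866 = 77125/6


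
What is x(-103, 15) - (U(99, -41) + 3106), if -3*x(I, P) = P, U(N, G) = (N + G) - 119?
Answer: -3050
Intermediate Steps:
U(N, G) = -119 + G + N (U(N, G) = (G + N) - 119 = -119 + G + N)
x(I, P) = -P/3
x(-103, 15) - (U(99, -41) + 3106) = -⅓*15 - ((-119 - 41 + 99) + 3106) = -5 - (-61 + 3106) = -5 - 1*3045 = -5 - 3045 = -3050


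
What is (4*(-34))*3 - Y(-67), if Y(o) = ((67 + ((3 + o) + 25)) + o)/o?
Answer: -27375/67 ≈ -408.58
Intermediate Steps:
Y(o) = (95 + 2*o)/o (Y(o) = ((67 + (28 + o)) + o)/o = ((95 + o) + o)/o = (95 + 2*o)/o)
(4*(-34))*3 - Y(-67) = (4*(-34))*3 - (2 + 95/(-67)) = -136*3 - (2 + 95*(-1/67)) = -408 - (2 - 95/67) = -408 - 1*39/67 = -408 - 39/67 = -27375/67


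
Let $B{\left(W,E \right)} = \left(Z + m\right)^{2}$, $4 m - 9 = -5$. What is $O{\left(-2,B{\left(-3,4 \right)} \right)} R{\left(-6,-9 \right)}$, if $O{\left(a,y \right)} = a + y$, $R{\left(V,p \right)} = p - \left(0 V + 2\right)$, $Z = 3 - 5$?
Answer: $11$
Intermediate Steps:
$m = 1$ ($m = \frac{9}{4} + \frac{1}{4} \left(-5\right) = \frac{9}{4} - \frac{5}{4} = 1$)
$Z = -2$ ($Z = 3 - 5 = -2$)
$B{\left(W,E \right)} = 1$ ($B{\left(W,E \right)} = \left(-2 + 1\right)^{2} = \left(-1\right)^{2} = 1$)
$R{\left(V,p \right)} = -2 + p$ ($R{\left(V,p \right)} = p - \left(0 + 2\right) = p - 2 = -2 + p$)
$O{\left(-2,B{\left(-3,4 \right)} \right)} R{\left(-6,-9 \right)} = \left(-2 + 1\right) \left(-2 - 9\right) = \left(-1\right) \left(-11\right) = 11$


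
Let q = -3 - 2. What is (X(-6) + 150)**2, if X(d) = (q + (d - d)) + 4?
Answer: 22201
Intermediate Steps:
q = -5
X(d) = -1 (X(d) = (-5 + (d - d)) + 4 = (-5 + 0) + 4 = -5 + 4 = -1)
(X(-6) + 150)**2 = (-1 + 150)**2 = 149**2 = 22201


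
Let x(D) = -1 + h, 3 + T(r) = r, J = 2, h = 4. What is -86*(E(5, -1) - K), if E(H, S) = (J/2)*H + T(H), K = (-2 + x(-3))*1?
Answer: -516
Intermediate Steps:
T(r) = -3 + r
x(D) = 3 (x(D) = -1 + 4 = 3)
K = 1 (K = (-2 + 3)*1 = 1*1 = 1)
E(H, S) = -3 + 2*H (E(H, S) = (2/2)*H + (-3 + H) = (2*(1/2))*H + (-3 + H) = 1*H + (-3 + H) = H + (-3 + H) = -3 + 2*H)
-86*(E(5, -1) - K) = -86*((-3 + 2*5) - 1*1) = -86*((-3 + 10) - 1) = -86*(7 - 1) = -86*6 = -516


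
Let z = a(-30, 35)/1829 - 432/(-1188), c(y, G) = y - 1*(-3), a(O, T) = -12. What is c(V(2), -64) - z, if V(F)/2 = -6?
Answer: -188255/20119 ≈ -9.3571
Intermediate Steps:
V(F) = -12 (V(F) = 2*(-6) = -12)
c(y, G) = 3 + y (c(y, G) = y + 3 = 3 + y)
z = 7184/20119 (z = -12/1829 - 432/(-1188) = -12*1/1829 - 432*(-1/1188) = -12/1829 + 4/11 = 7184/20119 ≈ 0.35708)
c(V(2), -64) - z = (3 - 12) - 1*7184/20119 = -9 - 7184/20119 = -188255/20119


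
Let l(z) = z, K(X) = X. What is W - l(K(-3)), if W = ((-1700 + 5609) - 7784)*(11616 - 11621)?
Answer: 19378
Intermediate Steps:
W = 19375 (W = (3909 - 7784)*(-5) = -3875*(-5) = 19375)
W - l(K(-3)) = 19375 - 1*(-3) = 19375 + 3 = 19378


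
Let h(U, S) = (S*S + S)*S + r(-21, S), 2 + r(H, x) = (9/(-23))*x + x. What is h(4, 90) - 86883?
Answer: 14956205/23 ≈ 6.5027e+5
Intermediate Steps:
r(H, x) = -2 + 14*x/23 (r(H, x) = -2 + ((9/(-23))*x + x) = -2 + ((9*(-1/23))*x + x) = -2 + (-9*x/23 + x) = -2 + 14*x/23)
h(U, S) = -2 + 14*S/23 + S*(S + S**2) (h(U, S) = (S*S + S)*S + (-2 + 14*S/23) = (S**2 + S)*S + (-2 + 14*S/23) = (S + S**2)*S + (-2 + 14*S/23) = S*(S + S**2) + (-2 + 14*S/23) = -2 + 14*S/23 + S*(S + S**2))
h(4, 90) - 86883 = (-2 + 90**2 + 90**3 + (14/23)*90) - 86883 = (-2 + 8100 + 729000 + 1260/23) - 86883 = 16954514/23 - 86883 = 14956205/23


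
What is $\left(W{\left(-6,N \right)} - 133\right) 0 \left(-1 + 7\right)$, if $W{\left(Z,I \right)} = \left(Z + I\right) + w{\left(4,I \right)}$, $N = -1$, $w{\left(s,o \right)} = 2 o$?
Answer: $0$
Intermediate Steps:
$W{\left(Z,I \right)} = Z + 3 I$ ($W{\left(Z,I \right)} = \left(Z + I\right) + 2 I = \left(I + Z\right) + 2 I = Z + 3 I$)
$\left(W{\left(-6,N \right)} - 133\right) 0 \left(-1 + 7\right) = \left(\left(-6 + 3 \left(-1\right)\right) - 133\right) 0 \left(-1 + 7\right) = \left(\left(-6 - 3\right) - 133\right) 0 \cdot 6 = \left(-9 - 133\right) 0 = \left(-142\right) 0 = 0$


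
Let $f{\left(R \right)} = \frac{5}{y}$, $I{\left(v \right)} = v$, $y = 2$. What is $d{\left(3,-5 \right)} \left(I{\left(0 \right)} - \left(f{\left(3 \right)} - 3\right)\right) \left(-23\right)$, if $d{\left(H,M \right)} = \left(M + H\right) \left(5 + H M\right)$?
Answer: $-230$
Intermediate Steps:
$d{\left(H,M \right)} = \left(5 + H M\right) \left(H + M\right)$ ($d{\left(H,M \right)} = \left(H + M\right) \left(5 + H M\right) = \left(5 + H M\right) \left(H + M\right)$)
$f{\left(R \right)} = \frac{5}{2}$
$d{\left(3,-5 \right)} \left(I{\left(0 \right)} - \left(f{\left(3 \right)} - 3\right)\right) \left(-23\right) = \left(5 \cdot 3 + 5 \left(-5\right) + 3 \left(-5\right)^{2} - 5 \cdot 3^{2}\right) \left(0 - \left(\frac{5}{2} - 3\right)\right) \left(-23\right) = \left(15 - 25 + 3 \cdot 25 - 45\right) \left(0 - \left(\frac{5}{2} - 3\right)\right) \left(-23\right) = \left(15 - 25 + 75 - 45\right) \left(0 - - \frac{1}{2}\right) \left(-23\right) = 20 \left(0 + \frac{1}{2}\right) \left(-23\right) = 20 \cdot \frac{1}{2} \left(-23\right) = 10 \left(-23\right) = -230$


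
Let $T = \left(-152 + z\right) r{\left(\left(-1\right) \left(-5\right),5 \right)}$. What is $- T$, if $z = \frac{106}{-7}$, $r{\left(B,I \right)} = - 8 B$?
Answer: $- \frac{46800}{7} \approx -6685.7$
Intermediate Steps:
$z = - \frac{106}{7}$ ($z = 106 \left(- \frac{1}{7}\right) = - \frac{106}{7} \approx -15.143$)
$T = \frac{46800}{7}$ ($T = \left(-152 - \frac{106}{7}\right) \left(- 8 \left(\left(-1\right) \left(-5\right)\right)\right) = - \frac{1170 \left(\left(-8\right) 5\right)}{7} = \left(- \frac{1170}{7}\right) \left(-40\right) = \frac{46800}{7} \approx 6685.7$)
$- T = \left(-1\right) \frac{46800}{7} = - \frac{46800}{7}$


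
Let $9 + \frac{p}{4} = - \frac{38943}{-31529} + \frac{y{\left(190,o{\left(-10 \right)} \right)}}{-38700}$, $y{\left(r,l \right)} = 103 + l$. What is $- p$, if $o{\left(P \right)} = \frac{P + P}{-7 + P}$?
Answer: $\frac{161121600059}{5185732275} \approx 31.07$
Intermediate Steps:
$o{\left(P \right)} = \frac{2 P}{-7 + P}$
$p = - \frac{161121600059}{5185732275}$ ($p = -36 + 4 \left(- \frac{38943}{-31529} + \frac{103 + 2 \left(-10\right) \frac{1}{-7 - 10}}{-38700}\right) = -36 + 4 \left(\left(-38943\right) \left(- \frac{1}{31529}\right) + \left(103 + 2 \left(-10\right) \frac{1}{-17}\right) \left(- \frac{1}{38700}\right)\right) = -36 + 4 \left(\frac{38943}{31529} + \left(103 + 2 \left(-10\right) \left(- \frac{1}{17}\right)\right) \left(- \frac{1}{38700}\right)\right) = -36 + 4 \left(\frac{38943}{31529} + \left(103 + \frac{20}{17}\right) \left(- \frac{1}{38700}\right)\right) = -36 + 4 \left(\frac{38943}{31529} + \frac{1771}{17} \left(- \frac{1}{38700}\right)\right) = -36 + 4 \left(\frac{38943}{31529} - \frac{1771}{657900}\right) = -36 + 4 \cdot \frac{25564761841}{20742929100} = -36 + \frac{25564761841}{5185732275} = - \frac{161121600059}{5185732275} \approx -31.07$)
$- p = \left(-1\right) \left(- \frac{161121600059}{5185732275}\right) = \frac{161121600059}{5185732275}$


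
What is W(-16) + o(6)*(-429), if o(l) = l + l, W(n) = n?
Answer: -5164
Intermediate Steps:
o(l) = 2*l
W(-16) + o(6)*(-429) = -16 + (2*6)*(-429) = -16 + 12*(-429) = -16 - 5148 = -5164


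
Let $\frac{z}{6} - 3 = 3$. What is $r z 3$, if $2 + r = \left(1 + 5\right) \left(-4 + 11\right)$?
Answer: $4320$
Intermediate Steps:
$r = 40$ ($r = -2 + \left(1 + 5\right) \left(-4 + 11\right) = -2 + 6 \cdot 7 = -2 + 42 = 40$)
$z = 36$ ($z = 18 + 6 \cdot 3 = 18 + 18 = 36$)
$r z 3 = 40 \cdot 36 \cdot 3 = 1440 \cdot 3 = 4320$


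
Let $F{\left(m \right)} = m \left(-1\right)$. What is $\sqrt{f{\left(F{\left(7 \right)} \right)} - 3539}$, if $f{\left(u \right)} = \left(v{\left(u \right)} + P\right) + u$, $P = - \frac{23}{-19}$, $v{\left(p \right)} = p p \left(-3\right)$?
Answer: $\frac{16 i \sqrt{5206}}{19} \approx 60.76 i$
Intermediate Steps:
$v{\left(p \right)} = - 3 p^{2}$ ($v{\left(p \right)} = p^{2} \left(-3\right) = - 3 p^{2}$)
$F{\left(m \right)} = - m$
$P = \frac{23}{19}$ ($P = \left(-23\right) \left(- \frac{1}{19}\right) = \frac{23}{19} \approx 1.2105$)
$f{\left(u \right)} = \frac{23}{19} + u - 3 u^{2}$ ($f{\left(u \right)} = \left(- 3 u^{2} + \frac{23}{19}\right) + u = \left(\frac{23}{19} - 3 u^{2}\right) + u = \frac{23}{19} + u - 3 u^{2}$)
$\sqrt{f{\left(F{\left(7 \right)} \right)} - 3539} = \sqrt{\left(\frac{23}{19} - 7 - 3 \left(\left(-1\right) 7\right)^{2}\right) - 3539} = \sqrt{\left(\frac{23}{19} - 7 - 3 \left(-7\right)^{2}\right) - 3539} = \sqrt{\left(\frac{23}{19} - 7 - 147\right) - 3539} = \sqrt{- \frac{2903}{19} - 3539} = \sqrt{- \frac{70144}{19}} = \frac{16 i \sqrt{5206}}{19}$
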